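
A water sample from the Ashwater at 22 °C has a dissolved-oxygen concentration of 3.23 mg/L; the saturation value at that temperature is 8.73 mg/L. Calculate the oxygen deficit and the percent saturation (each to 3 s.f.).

D = C_s − C = 8.73 − 3.23 = 5.50 mg/L.
% saturation = 3.23/8.73 × 100 = 37.0 %.

D ≈ 5.50 mg/L; 37.0 % saturation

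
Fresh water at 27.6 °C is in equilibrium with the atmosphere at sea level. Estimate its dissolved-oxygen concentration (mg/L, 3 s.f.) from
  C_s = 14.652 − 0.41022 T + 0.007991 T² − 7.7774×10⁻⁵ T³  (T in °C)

C_s = 14.652 − 0.41022×27.6 + 0.007991×27.6² − 7.7774×10⁻⁵×27.6³ = 7.782 mg/L.

C_s ≈ 7.78 mg/L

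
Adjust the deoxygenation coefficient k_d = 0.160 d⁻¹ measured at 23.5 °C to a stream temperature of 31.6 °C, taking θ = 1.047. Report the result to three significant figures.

k_d ≈ 0.232 d⁻¹

k_d(T₂) = k_d(T₁) · θ^(T₂−T₁) = 0.160 × 1.047^(31.6−23.5)
= 0.160 × 1.047^8.10 = 0.160 × 1.451 = 0.2321 d⁻¹.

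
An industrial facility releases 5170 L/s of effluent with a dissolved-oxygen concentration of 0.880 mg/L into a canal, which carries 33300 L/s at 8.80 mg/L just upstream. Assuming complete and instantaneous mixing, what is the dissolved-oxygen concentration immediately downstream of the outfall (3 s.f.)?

Flow-weighted mixing: C = (Q_r C_r + Q_w C_w)/(Q_r + Q_w)
= (33300×8.80 + 5170×0.880)/(33300 + 5170) = 297600/38470 = 7.736 mg/L.

7.74 mg/L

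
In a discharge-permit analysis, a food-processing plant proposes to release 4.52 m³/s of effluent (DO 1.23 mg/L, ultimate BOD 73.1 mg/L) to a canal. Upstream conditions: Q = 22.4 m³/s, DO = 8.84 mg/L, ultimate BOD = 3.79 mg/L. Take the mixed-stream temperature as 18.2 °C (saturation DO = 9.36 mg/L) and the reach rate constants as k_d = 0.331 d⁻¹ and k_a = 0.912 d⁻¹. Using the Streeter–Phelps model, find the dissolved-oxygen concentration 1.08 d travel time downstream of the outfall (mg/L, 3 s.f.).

Mixed DO = (22.4×8.84 + 4.52×1.23)/(22.4+4.52) = 203.6/26.92 = 7.562 mg/L.
Mixed L₀ = (22.4×3.79 + 4.52×73.1)/(26.92) = 415.3/26.92 = 15.43 mg/L.
Initial deficit D₀ = C_s − DO₀ = 9.36 − 7.562 = 1.798 mg/L.
D(1.08) = [0.331×15.43/(0.912−0.331)](e^(−0.331×1.08) − e^(−0.912×1.08)) + 1.798 e^(−0.912×1.08)
= 8.789 × (0.6994 − 0.3735) + 1.798 × 0.3735 = 3.536 mg/L.
DO = 9.36 − 3.536 = 5.824 mg/L.

DO ≈ 5.82 mg/L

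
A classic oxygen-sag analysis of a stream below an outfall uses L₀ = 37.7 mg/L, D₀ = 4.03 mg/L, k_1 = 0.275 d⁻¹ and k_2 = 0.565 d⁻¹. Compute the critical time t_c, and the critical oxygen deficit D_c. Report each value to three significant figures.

t_c ≈ 2.07 d; D_c ≈ 10.4 mg/L

At the critical point dD/dt = 0, so k_1 L₀ e^(−k_1 t) = k_2 D. Substituting D(t) from the Streeter–Phelps equation and solving for t gives
t_c = ln[(k_2/k_1)(1 − D₀(k_2−k_1)/(k_1 L₀))] / (k_2−k_1).
Here k_2−k_1 = 0.2900 d⁻¹ and 1 − D₀(k_2−k_1)/(k_1 L₀) = 1 − 4.03×0.2900/(0.275×37.7) = 0.8873, so
t_c = ln(2.055 × 0.8873) / 0.2900 = 0.6005 / 0.2900 = 2.071 d.
L(t_c) = L₀ e^(−k_1 t_c) = 37.7 × 0.5659 = 21.33 mg/L, and at the critical point k_2 D_c = k_1 L, so D_c = (0.275/0.565) × 21.33 = 10.38 mg/L.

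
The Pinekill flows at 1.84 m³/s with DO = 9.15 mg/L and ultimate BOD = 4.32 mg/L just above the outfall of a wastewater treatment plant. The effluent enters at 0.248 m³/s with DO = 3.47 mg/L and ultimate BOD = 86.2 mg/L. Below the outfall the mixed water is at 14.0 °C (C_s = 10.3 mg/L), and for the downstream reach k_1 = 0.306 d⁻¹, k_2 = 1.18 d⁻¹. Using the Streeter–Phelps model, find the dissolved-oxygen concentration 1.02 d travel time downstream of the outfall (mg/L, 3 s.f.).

DO ≈ 7.63 mg/L

Mixed DO = (1.84×9.15 + 0.248×3.47)/(1.84+0.248) = 17.70/2.088 = 8.475 mg/L.
Mixed L₀ = (1.84×4.32 + 0.248×86.2)/(2.088) = 29.33/2.088 = 14.05 mg/L.
Initial deficit D₀ = C_s − DO₀ = 10.3 − 8.475 = 1.825 mg/L.
D(1.02) = [0.306×14.05/(1.18−0.306)](e^(−0.306×1.02) − e^(−1.18×1.02)) + 1.825 e^(−1.18×1.02)
= 4.917 × (0.7319 − 0.3001) + 1.825 × 0.3001 = 2.671 mg/L.
DO = 10.3 − 2.671 = 7.629 mg/L.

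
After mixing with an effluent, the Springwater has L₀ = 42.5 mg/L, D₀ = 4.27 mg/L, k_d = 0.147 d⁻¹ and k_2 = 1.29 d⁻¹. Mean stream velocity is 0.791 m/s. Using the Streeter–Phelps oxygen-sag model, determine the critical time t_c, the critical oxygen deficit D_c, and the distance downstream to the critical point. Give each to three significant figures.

t_c ≈ 0.571 d; D_c ≈ 4.45 mg/L; x_c ≈ 39.0 km

At the critical point dD/dt = 0, so k_d L₀ e^(−k_d t) = k_2 D. Substituting D(t) from the Streeter–Phelps equation and solving for t gives
t_c = ln[(k_2/k_d)(1 − D₀(k_2−k_d)/(k_d L₀))] / (k_2−k_d).
Here k_2−k_d = 1.143 d⁻¹ and 1 − D₀(k_2−k_d)/(k_d L₀) = 1 − 4.27×1.143/(0.147×42.5) = 0.2188, so
t_c = ln(8.776 × 0.2188) / 1.143 = 0.6523 / 1.143 = 0.5707 d.
D_c = (k_d/k_2) L₀ e^(−k_d t_c) = (0.147/1.29) × 42.5 × e^(−0.147×0.5707) = 0.1140 × 42.5 × 0.9195 = 4.453 mg/L.
x_c = v t_c = 0.791 m/s × 0.5707 d × 86400 s/d = 39000 m ≈ 39.0 km.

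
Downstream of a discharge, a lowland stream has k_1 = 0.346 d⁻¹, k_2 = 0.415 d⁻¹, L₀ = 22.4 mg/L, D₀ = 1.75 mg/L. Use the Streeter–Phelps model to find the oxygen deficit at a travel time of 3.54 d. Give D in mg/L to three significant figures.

D ≈ 7.55 mg/L

k_1 L₀/(k_2−k_1) = 0.346×22.4/(0.415−0.346) = 7.750/0.06900 = 112.3 mg/L.
e^(−k_1 t) = e^(−0.346×3.540) = 0.2938; e^(−k_2 t) = e^(−0.415×3.540) = 0.2301.
D = 112.3 × (0.2938 − 0.2301) + 1.75 × 0.2301 = 7.152 + 0.4027 = 7.555 mg/L.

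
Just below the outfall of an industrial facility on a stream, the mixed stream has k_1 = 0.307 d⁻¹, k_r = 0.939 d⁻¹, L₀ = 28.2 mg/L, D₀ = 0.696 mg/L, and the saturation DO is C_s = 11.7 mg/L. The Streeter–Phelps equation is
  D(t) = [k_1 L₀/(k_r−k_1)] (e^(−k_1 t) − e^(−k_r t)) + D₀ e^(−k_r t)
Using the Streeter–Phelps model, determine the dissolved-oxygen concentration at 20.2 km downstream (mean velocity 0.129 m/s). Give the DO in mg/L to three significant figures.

DO ≈ 6.22 mg/L

Travel time t = x/v = 20.2 km / (0.129 m/s) = 20200 m / 0.129 m/s = 156600 s = 1.812 d.
k_1 L₀/(k_r−k_1) = 0.307×28.2/(0.939−0.307) = 8.657/0.6320 = 13.70 mg/L.
e^(−k_1 t) = e^(−0.307×1.812) = 0.5733; e^(−k_r t) = e^(−0.939×1.812) = 0.1824.
D = 13.70 × (0.5733 − 0.1824) + 0.696 × 0.1824 = 5.355 + 0.1269 = 5.482 mg/L.
DO = C_s − D = 11.7 − 5.482 = 6.218 mg/L.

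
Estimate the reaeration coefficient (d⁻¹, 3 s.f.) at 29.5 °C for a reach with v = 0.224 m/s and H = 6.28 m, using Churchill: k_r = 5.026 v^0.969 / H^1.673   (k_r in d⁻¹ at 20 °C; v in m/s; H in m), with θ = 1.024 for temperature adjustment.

k_r ≈ 0.0683 d⁻¹

k_r(20) = 5.026 × 0.224^0.969 / 6.28^1.673 = 5.026 × 0.2346 / 21.63 = 0.05453 d⁻¹.
k_r(29.5) = 0.05453 × 1.024^(29.5−20) = 0.05453 × 1.253 = 0.06831 d⁻¹.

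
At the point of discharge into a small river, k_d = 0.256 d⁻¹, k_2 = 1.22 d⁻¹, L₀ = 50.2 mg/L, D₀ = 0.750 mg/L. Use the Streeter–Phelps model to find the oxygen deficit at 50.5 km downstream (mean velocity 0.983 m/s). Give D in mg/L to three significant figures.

Travel time t = x/v = 50.5 km / (0.983 m/s) = 50500 m / 0.983 m/s = 51370 s = 0.5946 d.
k_d L₀/(k_2−k_d) = 0.256×50.2/(1.22−0.256) = 12.85/0.9640 = 13.33 mg/L.
e^(−k_d t) = e^(−0.256×0.5946) = 0.8588; e^(−k_2 t) = e^(−1.22×0.5946) = 0.4841.
D = 13.33 × (0.8588 − 0.4841) + 0.750 × 0.4841 = 4.995 + 0.3631 = 5.358 mg/L.

D ≈ 5.36 mg/L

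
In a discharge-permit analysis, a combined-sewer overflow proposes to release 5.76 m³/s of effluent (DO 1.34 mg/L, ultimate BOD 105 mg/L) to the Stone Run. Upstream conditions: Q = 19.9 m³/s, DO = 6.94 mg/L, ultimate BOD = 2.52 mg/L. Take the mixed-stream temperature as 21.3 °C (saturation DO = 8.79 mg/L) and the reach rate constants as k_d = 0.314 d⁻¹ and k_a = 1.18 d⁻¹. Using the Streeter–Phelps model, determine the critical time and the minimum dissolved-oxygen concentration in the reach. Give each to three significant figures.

Mixed DO = (19.9×6.94 + 5.76×1.34)/(19.9+5.76) = 145.8/25.66 = 5.683 mg/L.
Mixed L₀ = (19.9×2.52 + 5.76×105)/(25.66) = 654.9/25.66 = 25.52 mg/L.
Initial deficit D₀ = C_s − DO₀ = 8.79 − 5.683 = 3.107 mg/L.
t_c = (1/0.8660) ln[(1.18/0.314)(1 − 3.107×0.8660/(0.314×25.52))] = 1.155 × ln(2.496) = 1.056 d.
D_c = (0.314/1.18) × 25.52 × e^(−0.314×1.056) = 0.2661 × 25.52 × 0.7177 = 4.875 mg/L.
Minimum DO = 8.79 − 4.875 = 3.915 mg/L.

t_c ≈ 1.06 d; minimum DO ≈ 3.92 mg/L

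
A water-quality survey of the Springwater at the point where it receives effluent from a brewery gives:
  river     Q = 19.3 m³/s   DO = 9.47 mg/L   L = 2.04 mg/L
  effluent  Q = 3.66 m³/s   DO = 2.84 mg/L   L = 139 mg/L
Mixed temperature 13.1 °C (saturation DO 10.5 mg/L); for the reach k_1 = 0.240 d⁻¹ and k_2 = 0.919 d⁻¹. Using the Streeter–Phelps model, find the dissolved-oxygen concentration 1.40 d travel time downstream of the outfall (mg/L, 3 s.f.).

DO ≈ 6.22 mg/L

Mixed DO = (19.3×9.47 + 3.66×2.84)/(19.3+3.66) = 193.2/22.96 = 8.413 mg/L.
Mixed L₀ = (19.3×2.04 + 3.66×139)/(22.96) = 548.1/22.96 = 23.87 mg/L.
Initial deficit D₀ = C_s − DO₀ = 10.5 − 8.413 = 2.087 mg/L.
D(1.40) = [0.240×23.87/(0.919−0.240)](e^(−0.240×1.40) − e^(−0.919×1.40)) + 2.087 e^(−0.919×1.40)
= 8.438 × (0.7146 − 0.2762) + 2.087 × 0.2762 = 4.276 mg/L.
DO = 10.5 − 4.276 = 6.224 mg/L.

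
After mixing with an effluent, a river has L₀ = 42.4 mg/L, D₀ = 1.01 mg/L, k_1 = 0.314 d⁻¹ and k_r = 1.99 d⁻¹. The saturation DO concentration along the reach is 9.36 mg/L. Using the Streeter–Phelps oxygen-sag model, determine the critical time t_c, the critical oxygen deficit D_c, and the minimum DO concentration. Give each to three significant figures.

t_c = [1/(k_r−k_1)] ln[(k_r/k_1)(1 − D₀(k_r−k_1)/(k_1 L₀))]
= [1/(1.99−0.314)] ln[(1.99/0.314)(1 − 1.01×1.676/(0.314×42.4))]
= (1/1.676) ln[6.338 × 0.8729] = 0.5967 × ln(5.532) = 0.5967 × 1.711 = 1.021 d.
D_c = (k_1/k_r) L₀ e^(−k_1 t_c) = (0.314/1.99) × 42.4 × e^(−0.314×1.021) = 0.1578 × 42.4 × 0.7258 = 4.856 mg/L.
Minimum DO = C_s − D_c = 9.36 − 4.856 = 4.504 mg/L.

t_c ≈ 1.02 d; D_c ≈ 4.86 mg/L; min DO ≈ 4.50 mg/L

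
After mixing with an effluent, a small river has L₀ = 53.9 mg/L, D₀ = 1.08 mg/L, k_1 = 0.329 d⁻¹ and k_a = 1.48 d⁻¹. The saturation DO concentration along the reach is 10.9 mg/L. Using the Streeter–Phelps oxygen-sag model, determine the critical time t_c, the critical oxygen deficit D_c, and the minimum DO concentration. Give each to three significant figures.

t_c ≈ 1.24 d; D_c ≈ 7.96 mg/L; min DO ≈ 2.94 mg/L

With k_a/k_1 = 4.498 and 1 − D₀(k_a−k_1)/(k_1 L₀) = 0.9299,
t_c = ln(4.498 × 0.9299) / (1.48 − 0.329) = ln(4.183) / 1.151 = 1.431/1.151 = 1.243 d.
L(t_c) = L₀ e^(−k_1 t_c) = 53.9 × 0.6643 = 35.80 mg/L, and at the critical point k_a D_c = k_1 L, so D_c = (0.329/1.48) × 35.80 = 7.959 mg/L.
Minimum DO = C_s − D_c = 10.9 − 7.959 = 2.941 mg/L.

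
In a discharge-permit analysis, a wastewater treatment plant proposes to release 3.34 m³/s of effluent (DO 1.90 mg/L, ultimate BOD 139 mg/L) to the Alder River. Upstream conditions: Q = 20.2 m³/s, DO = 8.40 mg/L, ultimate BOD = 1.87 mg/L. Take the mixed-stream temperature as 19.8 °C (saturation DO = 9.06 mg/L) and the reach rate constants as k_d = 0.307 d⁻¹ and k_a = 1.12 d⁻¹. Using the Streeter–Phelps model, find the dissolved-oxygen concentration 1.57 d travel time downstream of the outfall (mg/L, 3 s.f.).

Mixed DO = (20.2×8.40 + 3.34×1.90)/(20.2+3.34) = 176.0/23.54 = 7.478 mg/L.
Mixed L₀ = (20.2×1.87 + 3.34×139)/(23.54) = 502.0/23.54 = 21.33 mg/L.
Initial deficit D₀ = C_s − DO₀ = 9.06 − 7.478 = 1.582 mg/L.
D(1.57) = [0.307×21.33/(1.12−0.307)](e^(−0.307×1.57) − e^(−1.12×1.57)) + 1.582 e^(−1.12×1.57)
= 8.053 × (0.6176 − 0.1723) + 1.582 × 0.1723 = 3.858 mg/L.
DO = 9.06 − 3.858 = 5.202 mg/L.

DO ≈ 5.20 mg/L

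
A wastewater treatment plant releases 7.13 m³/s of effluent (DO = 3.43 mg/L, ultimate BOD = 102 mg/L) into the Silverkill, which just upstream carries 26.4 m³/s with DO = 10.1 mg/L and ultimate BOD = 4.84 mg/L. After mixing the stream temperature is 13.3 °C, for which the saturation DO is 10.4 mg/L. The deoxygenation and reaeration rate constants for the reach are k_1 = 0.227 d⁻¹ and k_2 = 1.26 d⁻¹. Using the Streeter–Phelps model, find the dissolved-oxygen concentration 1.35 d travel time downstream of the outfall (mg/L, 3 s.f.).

Mixed DO = (26.4×10.1 + 7.13×3.43)/(26.4+7.13) = 291.1/33.53 = 8.682 mg/L.
Mixed L₀ = (26.4×4.84 + 7.13×102)/(33.53) = 855.0/33.53 = 25.50 mg/L.
Initial deficit D₀ = C_s − DO₀ = 10.4 − 8.682 = 1.718 mg/L.
D(1.35) = [0.227×25.50/(1.26−0.227)](e^(−0.227×1.35) − e^(−1.26×1.35)) + 1.718 e^(−1.26×1.35)
= 5.604 × (0.7361 − 0.1825) + 1.718 × 0.1825 = 3.416 mg/L.
DO = 10.4 − 3.416 = 6.984 mg/L.

DO ≈ 6.98 mg/L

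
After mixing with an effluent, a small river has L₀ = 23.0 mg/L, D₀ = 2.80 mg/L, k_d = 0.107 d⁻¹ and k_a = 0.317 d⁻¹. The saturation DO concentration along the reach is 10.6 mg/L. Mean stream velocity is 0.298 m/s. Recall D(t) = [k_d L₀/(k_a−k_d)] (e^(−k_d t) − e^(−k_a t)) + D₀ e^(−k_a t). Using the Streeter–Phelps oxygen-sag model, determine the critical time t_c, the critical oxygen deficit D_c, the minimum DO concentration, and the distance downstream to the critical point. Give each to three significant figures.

With k_a/k_d = 2.963 and 1 − D₀(k_a−k_d)/(k_d L₀) = 0.7611,
t_c = ln(2.963 × 0.7611) / (0.317 − 0.107) = ln(2.255) / 0.2100 = 0.8130/0.2100 = 3.872 d.
D_c = (k_d/k_a) L₀ e^(−k_d t_c) = (0.107/0.317) × 23.0 × e^(−0.107×3.872) = 0.3375 × 23.0 × 0.6608 = 5.130 mg/L.
Minimum DO = C_s − D_c = 10.6 − 5.130 = 5.470 mg/L.
x_c = v t_c = 0.298 m/s × 3.872 d × 86400 s/d = 99680 m ≈ 99.7 km.

t_c ≈ 3.87 d; D_c ≈ 5.13 mg/L; min DO ≈ 5.47 mg/L; x_c ≈ 99.7 km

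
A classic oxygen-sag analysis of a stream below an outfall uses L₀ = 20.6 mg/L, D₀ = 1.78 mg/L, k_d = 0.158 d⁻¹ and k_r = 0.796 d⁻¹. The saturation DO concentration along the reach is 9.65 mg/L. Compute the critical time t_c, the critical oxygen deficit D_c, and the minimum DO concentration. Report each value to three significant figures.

t_c ≈ 1.86 d; D_c ≈ 3.05 mg/L; min DO ≈ 6.60 mg/L

With k_r/k_d = 5.038 and 1 − D₀(k_r−k_d)/(k_d L₀) = 0.6511,
t_c = ln(5.038 × 0.6511) / (0.796 − 0.158) = ln(3.280) / 0.6380 = 1.188/0.6380 = 1.862 d.
L(t_c) = L₀ e^(−k_d t_c) = 20.6 × 0.7451 = 15.35 mg/L, and at the critical point k_r D_c = k_d L, so D_c = (0.158/0.796) × 15.35 = 3.047 mg/L.
Minimum DO = C_s − D_c = 9.65 − 3.047 = 6.603 mg/L.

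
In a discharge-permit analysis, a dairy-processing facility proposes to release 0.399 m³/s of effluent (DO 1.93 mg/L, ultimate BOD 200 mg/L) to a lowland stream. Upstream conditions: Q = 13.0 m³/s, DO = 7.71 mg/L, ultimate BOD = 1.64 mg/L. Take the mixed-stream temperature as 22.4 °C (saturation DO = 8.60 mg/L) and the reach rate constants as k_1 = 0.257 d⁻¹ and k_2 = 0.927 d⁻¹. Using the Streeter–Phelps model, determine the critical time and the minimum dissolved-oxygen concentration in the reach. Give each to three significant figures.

Mixed DO = (13.0×7.71 + 0.399×1.93)/(13.0+0.399) = 101.0/13.40 = 7.538 mg/L.
Mixed L₀ = (13.0×1.64 + 0.399×200)/(13.40) = 101.1/13.40 = 7.547 mg/L.
Initial deficit D₀ = C_s − DO₀ = 8.60 − 7.538 = 1.062 mg/L.
t_c = (1/0.6700) ln[(0.927/0.257)(1 − 1.062×0.6700/(0.257×7.547))] = 1.493 × ln(2.284) = 1.232 d.
D_c = (0.257/0.927) × 7.547 × e^(−0.257×1.232) = 0.2772 × 7.547 × 0.7285 = 1.524 mg/L.
Minimum DO = 8.60 − 1.524 = 7.076 mg/L.

t_c ≈ 1.23 d; minimum DO ≈ 7.08 mg/L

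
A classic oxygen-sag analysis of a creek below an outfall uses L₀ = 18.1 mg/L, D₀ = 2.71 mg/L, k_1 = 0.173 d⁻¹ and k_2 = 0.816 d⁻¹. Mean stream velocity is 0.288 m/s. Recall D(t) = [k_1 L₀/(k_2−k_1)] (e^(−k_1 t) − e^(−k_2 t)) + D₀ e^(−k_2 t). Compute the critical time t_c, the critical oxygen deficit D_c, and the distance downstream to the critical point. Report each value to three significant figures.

With k_2/k_1 = 4.717 and 1 − D₀(k_2−k_1)/(k_1 L₀) = 0.4435,
t_c = ln(4.717 × 0.4435) / (0.816 − 0.173) = ln(2.092) / 0.6430 = 0.7381/0.6430 = 1.148 d.
D_c = (k_1/k_2) L₀ e^(−k_1 t_c) = (0.173/0.816) × 18.1 × e^(−0.173×1.148) = 0.2120 × 18.1 × 0.8199 = 3.146 mg/L.
x_c = v t_c = 0.288 m/s × 1.148 d × 86400 s/d = 28560 m ≈ 28.6 km.

t_c ≈ 1.15 d; D_c ≈ 3.15 mg/L; x_c ≈ 28.6 km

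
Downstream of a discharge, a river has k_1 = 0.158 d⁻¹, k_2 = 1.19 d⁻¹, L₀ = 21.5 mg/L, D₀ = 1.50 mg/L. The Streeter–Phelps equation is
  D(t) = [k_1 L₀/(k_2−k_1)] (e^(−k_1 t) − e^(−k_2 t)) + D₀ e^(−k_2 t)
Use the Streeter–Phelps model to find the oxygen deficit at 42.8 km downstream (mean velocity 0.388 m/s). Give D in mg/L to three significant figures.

D ≈ 2.30 mg/L

Travel time t = x/v = 42.8 km / (0.388 m/s) = 42800 m / 0.388 m/s = 110300 s = 1.277 d.
k_1 L₀/(k_2−k_1) = 0.158×21.5/(1.19−0.158) = 3.397/1.032 = 3.292 mg/L.
e^(−k_1 t) = e^(−0.158×1.277) = 0.8173; e^(−k_2 t) = e^(−1.19×1.277) = 0.2189.
D = 3.292 × (0.8173 − 0.2189) + 1.50 × 0.2189 = 1.970 + 0.3283 = 2.298 mg/L.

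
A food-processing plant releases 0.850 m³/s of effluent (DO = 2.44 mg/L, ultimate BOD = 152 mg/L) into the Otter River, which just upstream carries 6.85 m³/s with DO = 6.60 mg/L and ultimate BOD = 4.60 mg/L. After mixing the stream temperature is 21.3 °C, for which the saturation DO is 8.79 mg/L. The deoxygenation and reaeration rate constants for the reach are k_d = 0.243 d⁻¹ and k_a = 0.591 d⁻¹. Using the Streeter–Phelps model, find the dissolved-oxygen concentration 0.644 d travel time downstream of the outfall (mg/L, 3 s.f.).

DO ≈ 4.48 mg/L

Mixed DO = (6.85×6.60 + 0.850×2.44)/(6.85+0.850) = 47.28/7.700 = 6.141 mg/L.
Mixed L₀ = (6.85×4.60 + 0.850×152)/(7.700) = 160.7/7.700 = 20.87 mg/L.
Initial deficit D₀ = C_s − DO₀ = 8.79 − 6.141 = 2.649 mg/L.
D(0.644) = [0.243×20.87/(0.591−0.243)](e^(−0.243×0.644) − e^(−0.591×0.644)) + 2.649 e^(−0.591×0.644)
= 14.57 × (0.8551 − 0.6834) + 2.649 × 0.6834 = 4.313 mg/L.
DO = 8.79 − 4.313 = 4.477 mg/L.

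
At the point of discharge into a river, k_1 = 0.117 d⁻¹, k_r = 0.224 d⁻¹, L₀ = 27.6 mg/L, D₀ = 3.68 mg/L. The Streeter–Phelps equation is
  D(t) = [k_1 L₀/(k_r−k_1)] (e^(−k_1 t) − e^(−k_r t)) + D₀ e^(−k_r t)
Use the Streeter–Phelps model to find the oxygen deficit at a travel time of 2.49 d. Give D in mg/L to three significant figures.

D ≈ 7.38 mg/L

k_1 L₀/(k_r−k_1) = 0.117×27.6/(0.224−0.117) = 3.229/0.1070 = 30.18 mg/L.
e^(−k_1 t) = e^(−0.117×2.490) = 0.7473; e^(−k_r t) = e^(−0.224×2.490) = 0.5725.
D = 30.18 × (0.7473 − 0.5725) + 3.68 × 0.5725 = 5.275 + 2.107 = 7.381 mg/L.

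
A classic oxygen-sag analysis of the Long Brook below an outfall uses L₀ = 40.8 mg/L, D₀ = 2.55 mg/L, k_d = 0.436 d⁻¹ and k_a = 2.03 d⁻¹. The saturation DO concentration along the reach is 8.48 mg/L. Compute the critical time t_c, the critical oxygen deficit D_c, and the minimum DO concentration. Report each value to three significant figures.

t_c ≈ 0.802 d; D_c ≈ 6.18 mg/L; min DO ≈ 2.30 mg/L

With k_a/k_d = 4.656 and 1 − D₀(k_a−k_d)/(k_d L₀) = 0.7715,
t_c = ln(4.656 × 0.7715) / (2.03 − 0.436) = ln(3.592) / 1.594 = 1.279/1.594 = 0.8022 d.
L(t_c) = L₀ e^(−k_d t_c) = 40.8 × 0.7049 = 28.76 mg/L, and at the critical point k_a D_c = k_d L, so D_c = (0.436/2.03) × 28.76 = 6.177 mg/L.
Minimum DO = C_s − D_c = 8.48 − 6.177 = 2.303 mg/L.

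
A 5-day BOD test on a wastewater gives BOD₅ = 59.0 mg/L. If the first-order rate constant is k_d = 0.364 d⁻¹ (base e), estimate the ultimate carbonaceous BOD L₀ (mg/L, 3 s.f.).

BOD₅ = L₀(1 − e^(−5k_d)) ⇒ L₀ = BOD₅ / (1 − e^(−5×0.364))
= 59.0 / (1 − 0.1620) = 59.0 / 0.8380 = 70.41 mg/L.

L₀ ≈ 70.4 mg/L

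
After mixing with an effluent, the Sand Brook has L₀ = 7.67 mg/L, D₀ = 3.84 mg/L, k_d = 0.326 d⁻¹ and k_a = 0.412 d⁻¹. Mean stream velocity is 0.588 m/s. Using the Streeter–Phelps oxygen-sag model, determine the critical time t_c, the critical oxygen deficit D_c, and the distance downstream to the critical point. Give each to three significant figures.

t_c ≈ 1.08 d; D_c ≈ 4.27 mg/L; x_c ≈ 54.6 km

With k_a/k_d = 1.264 and 1 − D₀(k_a−k_d)/(k_d L₀) = 0.8679,
t_c = ln(1.264 × 0.8679) / (0.412 − 0.326) = ln(1.097) / 0.08600 = 0.09248/0.08600 = 1.075 d.
D_c = (k_d/k_a) L₀ e^(−k_d t_c) = (0.326/0.412) × 7.67 × e^(−0.326×1.075) = 0.7913 × 7.67 × 0.7043 = 4.274 mg/L.
x_c = v t_c = 0.588 m/s × 1.075 d × 86400 s/d = 54630 m ≈ 54.6 km.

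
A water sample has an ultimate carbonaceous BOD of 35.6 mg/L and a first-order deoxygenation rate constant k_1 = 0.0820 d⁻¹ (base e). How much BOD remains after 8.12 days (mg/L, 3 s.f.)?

L ≈ 18.3 mg/L

L_t = L₀ e^(−k_1 t) = 35.6 × e^(−0.0820×8.12) = 35.6 × 0.5138 = 18.29 mg/L.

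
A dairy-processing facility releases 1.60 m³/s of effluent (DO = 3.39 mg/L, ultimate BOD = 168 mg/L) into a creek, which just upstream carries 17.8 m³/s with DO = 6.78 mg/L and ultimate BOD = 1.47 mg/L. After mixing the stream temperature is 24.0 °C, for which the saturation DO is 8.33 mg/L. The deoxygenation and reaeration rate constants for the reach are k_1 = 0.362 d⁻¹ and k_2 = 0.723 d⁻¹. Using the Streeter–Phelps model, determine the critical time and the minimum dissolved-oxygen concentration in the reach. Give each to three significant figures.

t_c ≈ 1.56 d; minimum DO ≈ 4.01 mg/L

Mixed DO = (17.8×6.78 + 1.60×3.39)/(17.8+1.60) = 126.1/19.40 = 6.500 mg/L.
Mixed L₀ = (17.8×1.47 + 1.60×168)/(19.40) = 295.0/19.40 = 15.20 mg/L.
Initial deficit D₀ = C_s − DO₀ = 8.33 − 6.500 = 1.830 mg/L.
t_c = (1/0.3610) ln[(0.723/0.362)(1 − 1.830×0.3610/(0.362×15.20))] = 2.770 × ln(1.758) = 1.562 d.
D_c = (0.362/0.723) × 15.20 × e^(−0.362×1.562) = 0.5007 × 15.20 × 0.5681 = 4.325 mg/L.
Minimum DO = 8.33 − 4.325 = 4.005 mg/L.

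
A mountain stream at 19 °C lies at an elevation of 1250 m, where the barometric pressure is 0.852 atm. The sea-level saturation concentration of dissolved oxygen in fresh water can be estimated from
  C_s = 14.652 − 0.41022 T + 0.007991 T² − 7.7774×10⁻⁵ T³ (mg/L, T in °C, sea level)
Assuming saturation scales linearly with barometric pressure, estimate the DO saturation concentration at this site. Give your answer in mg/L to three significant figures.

C_s ≈ 7.85 mg/L

At sea level: C_s = 14.652 − 0.41022×19 + 0.007991×19² − 7.7774×10⁻⁵×19³ = 9.209 mg/L.
Pressure correction: C_s' = 9.209 × 0.852 = 7.846 mg/L.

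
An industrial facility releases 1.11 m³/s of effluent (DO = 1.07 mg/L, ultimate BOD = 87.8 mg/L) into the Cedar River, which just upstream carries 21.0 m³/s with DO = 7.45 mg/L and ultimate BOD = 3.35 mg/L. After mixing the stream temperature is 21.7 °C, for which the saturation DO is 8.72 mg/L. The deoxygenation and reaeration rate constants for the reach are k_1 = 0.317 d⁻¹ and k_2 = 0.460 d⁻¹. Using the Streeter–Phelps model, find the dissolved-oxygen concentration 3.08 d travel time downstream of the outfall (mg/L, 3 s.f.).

Mixed DO = (21.0×7.45 + 1.11×1.07)/(21.0+1.11) = 157.6/22.11 = 7.130 mg/L.
Mixed L₀ = (21.0×3.35 + 1.11×87.8)/(22.11) = 167.8/22.11 = 7.590 mg/L.
Initial deficit D₀ = C_s − DO₀ = 8.72 − 7.130 = 1.590 mg/L.
D(3.08) = [0.317×7.590/(0.460−0.317)](e^(−0.317×3.08) − e^(−0.460×3.08)) + 1.590 e^(−0.460×3.08)
= 16.82 × (0.3767 − 0.2425) + 1.590 × 0.2425 = 2.643 mg/L.
DO = 8.72 − 2.643 = 6.077 mg/L.

DO ≈ 6.08 mg/L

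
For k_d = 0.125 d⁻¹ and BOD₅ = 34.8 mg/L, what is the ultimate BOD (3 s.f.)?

L₀ ≈ 74.9 mg/L

BOD₅ = L₀(1 − e^(−5k_d)) ⇒ L₀ = BOD₅ / (1 − e^(−5×0.125))
= 34.8 / (1 − 0.5353) = 34.8 / 0.4647 = 74.88 mg/L.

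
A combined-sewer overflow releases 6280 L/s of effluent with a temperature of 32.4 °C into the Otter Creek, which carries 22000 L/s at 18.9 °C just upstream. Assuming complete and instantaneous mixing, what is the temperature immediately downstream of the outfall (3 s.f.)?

21.9 °C

Flow-weighted mixing: C = (Q_r C_r + Q_w C_w)/(Q_r + Q_w)
= (22000×18.9 + 6280×32.4)/(22000 + 6280) = 619300/28280 = 21.90 °C.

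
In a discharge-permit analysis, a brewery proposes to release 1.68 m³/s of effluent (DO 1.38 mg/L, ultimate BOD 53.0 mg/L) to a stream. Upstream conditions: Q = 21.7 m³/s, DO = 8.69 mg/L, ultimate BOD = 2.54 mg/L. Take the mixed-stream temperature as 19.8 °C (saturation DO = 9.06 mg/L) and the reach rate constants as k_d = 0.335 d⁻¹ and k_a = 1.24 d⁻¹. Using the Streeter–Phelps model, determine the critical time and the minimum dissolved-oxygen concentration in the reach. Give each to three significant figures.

Mixed DO = (21.7×8.69 + 1.68×1.38)/(21.7+1.68) = 190.9/23.38 = 8.165 mg/L.
Mixed L₀ = (21.7×2.54 + 1.68×53.0)/(23.38) = 144.2/23.38 = 6.166 mg/L.
Initial deficit D₀ = C_s − DO₀ = 9.06 − 8.165 = 0.8953 mg/L.
t_c = (1/0.9050) ln[(1.24/0.335)(1 − 0.8953×0.9050/(0.335×6.166))] = 1.105 × ln(2.250) = 0.8958 d.
D_c = (0.335/1.24) × 6.166 × e^(−0.335×0.8958) = 0.2702 × 6.166 × 0.7407 = 1.234 mg/L.
Minimum DO = 9.06 − 1.234 = 7.826 mg/L.

t_c ≈ 0.896 d; minimum DO ≈ 7.83 mg/L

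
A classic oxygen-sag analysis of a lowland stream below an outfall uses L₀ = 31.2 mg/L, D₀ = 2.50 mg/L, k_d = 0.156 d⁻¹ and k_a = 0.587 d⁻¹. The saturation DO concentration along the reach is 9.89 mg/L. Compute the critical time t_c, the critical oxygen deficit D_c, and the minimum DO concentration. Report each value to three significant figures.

t_c = [1/(k_a−k_d)] ln[(k_a/k_d)(1 − D₀(k_a−k_d)/(k_d L₀))]
= [1/(0.587−0.156)] ln[(0.587/0.156)(1 − 2.50×0.4310/(0.156×31.2))]
= (1/0.4310) ln[3.763 × 0.7786] = 2.320 × ln(2.930) = 2.320 × 1.075 = 2.494 d.
D_c = (k_d/k_a) L₀ e^(−k_d t_c) = (0.156/0.587) × 31.2 × e^(−0.156×2.494) = 0.2658 × 31.2 × 0.6777 = 5.619 mg/L.
Minimum DO = C_s − D_c = 9.89 − 5.619 = 4.271 mg/L.

t_c ≈ 2.49 d; D_c ≈ 5.62 mg/L; min DO ≈ 4.27 mg/L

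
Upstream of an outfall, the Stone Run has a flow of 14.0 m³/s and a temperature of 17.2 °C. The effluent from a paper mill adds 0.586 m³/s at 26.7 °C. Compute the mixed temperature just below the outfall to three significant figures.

17.6 °C

Flow-weighted mixing: C = (Q_r C_r + Q_w C_w)/(Q_r + Q_w)
= (14.0×17.2 + 0.586×26.7)/(14.0 + 0.586) = 256.4/14.59 = 17.58 °C.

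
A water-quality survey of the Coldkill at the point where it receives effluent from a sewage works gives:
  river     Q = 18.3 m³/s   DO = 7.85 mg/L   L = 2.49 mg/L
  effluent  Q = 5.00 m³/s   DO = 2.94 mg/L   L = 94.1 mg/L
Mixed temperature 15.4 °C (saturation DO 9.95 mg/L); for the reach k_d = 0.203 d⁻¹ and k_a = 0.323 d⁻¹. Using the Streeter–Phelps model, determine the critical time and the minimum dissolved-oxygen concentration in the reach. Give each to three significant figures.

Mixed DO = (18.3×7.85 + 5.00×2.94)/(18.3+5.00) = 158.4/23.30 = 6.796 mg/L.
Mixed L₀ = (18.3×2.49 + 5.00×94.1)/(23.30) = 516.1/23.30 = 22.15 mg/L.
Initial deficit D₀ = C_s − DO₀ = 9.95 − 6.796 = 3.154 mg/L.
t_c = (1/0.1200) ln[(0.323/0.203)(1 − 3.154×0.1200/(0.203×22.15))] = 8.333 × ln(1.457) = 3.138 d.
D_c = (0.203/0.323) × 22.15 × e^(−0.203×3.138) = 0.6285 × 22.15 × 0.5289 = 7.362 mg/L.
Minimum DO = 9.95 − 7.362 = 2.588 mg/L.

t_c ≈ 3.14 d; minimum DO ≈ 2.59 mg/L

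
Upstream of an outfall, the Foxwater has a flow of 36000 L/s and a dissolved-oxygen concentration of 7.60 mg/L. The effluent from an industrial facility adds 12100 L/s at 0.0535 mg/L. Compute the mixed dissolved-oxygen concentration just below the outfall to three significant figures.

Flow-weighted mixing: C = (Q_r C_r + Q_w C_w)/(Q_r + Q_w)
= (36000×7.60 + 12100×0.0535)/(36000 + 12100) = 274200/48100 = 5.702 mg/L.

5.70 mg/L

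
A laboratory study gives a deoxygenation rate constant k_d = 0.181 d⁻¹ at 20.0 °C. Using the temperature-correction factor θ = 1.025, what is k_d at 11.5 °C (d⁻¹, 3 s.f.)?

k_d(T₂) = k_d(T₁) · θ^(T₂−T₁) = 0.181 × 1.025^(11.5−20.0)
= 0.181 × 1.025^-8.50 = 0.181 × 0.8107 = 0.1467 d⁻¹.

k_d ≈ 0.147 d⁻¹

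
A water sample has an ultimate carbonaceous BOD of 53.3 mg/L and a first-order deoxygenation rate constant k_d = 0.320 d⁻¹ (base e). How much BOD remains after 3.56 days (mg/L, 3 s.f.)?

L_t = L₀ e^(−k_d t) = 53.3 × e^(−0.320×3.56) = 53.3 × 0.3201 = 17.06 mg/L.

L ≈ 17.1 mg/L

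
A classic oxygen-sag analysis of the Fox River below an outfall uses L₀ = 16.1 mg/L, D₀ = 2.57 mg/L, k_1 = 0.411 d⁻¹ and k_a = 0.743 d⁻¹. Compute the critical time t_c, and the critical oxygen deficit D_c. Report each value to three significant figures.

t_c = [1/(k_a−k_1)] ln[(k_a/k_1)(1 − D₀(k_a−k_1)/(k_1 L₀))]
= [1/(0.743−0.411)] ln[(0.743/0.411)(1 − 2.57×0.3320/(0.411×16.1))]
= (1/0.3320) ln[1.808 × 0.8711] = 3.012 × ln(1.575) = 3.012 × 0.4541 = 1.368 d.
L(t_c) = L₀ e^(−k_1 t_c) = 16.1 × 0.5700 = 9.177 mg/L, and at the critical point k_a D_c = k_1 L, so D_c = (0.411/0.743) × 9.177 = 5.076 mg/L.

t_c ≈ 1.37 d; D_c ≈ 5.08 mg/L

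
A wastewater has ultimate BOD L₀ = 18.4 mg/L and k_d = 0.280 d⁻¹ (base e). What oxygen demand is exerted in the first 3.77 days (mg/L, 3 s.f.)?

y_t = L₀(1 − e^(−k_d t)) = 18.4 × (1 − e^(−0.280×3.77))
= 18.4 × (1 − 0.3480) = 18.4 × 0.6520 = 12.00 mg/L.

y ≈ 12.0 mg/L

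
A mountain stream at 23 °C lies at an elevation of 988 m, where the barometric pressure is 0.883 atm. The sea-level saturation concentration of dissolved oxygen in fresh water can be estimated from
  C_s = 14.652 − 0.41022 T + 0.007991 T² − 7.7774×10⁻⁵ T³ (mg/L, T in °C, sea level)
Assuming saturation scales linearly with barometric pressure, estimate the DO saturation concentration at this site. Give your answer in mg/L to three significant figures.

C_s ≈ 7.50 mg/L

At sea level: C_s = 14.652 − 0.41022×23 + 0.007991×23² − 7.7774×10⁻⁵×23³ = 8.498 mg/L.
Pressure correction: C_s' = 8.498 × 0.883 = 7.504 mg/L.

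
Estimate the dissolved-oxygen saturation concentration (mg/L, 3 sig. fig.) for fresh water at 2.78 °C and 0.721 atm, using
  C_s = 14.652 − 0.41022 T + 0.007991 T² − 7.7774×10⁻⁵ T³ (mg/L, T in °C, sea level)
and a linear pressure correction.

C_s ≈ 9.79 mg/L

At sea level: C_s = 14.652 − 0.41022×2.78 + 0.007991×2.78² − 7.7774×10⁻⁵×2.78³ = 13.57 mg/L.
Pressure correction: C_s' = 13.57 × 0.721 = 9.785 mg/L.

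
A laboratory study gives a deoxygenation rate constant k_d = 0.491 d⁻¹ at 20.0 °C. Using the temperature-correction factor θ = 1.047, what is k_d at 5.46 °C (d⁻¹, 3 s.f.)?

k_d(T₂) = k_d(T₁) · θ^(T₂−T₁) = 0.491 × 1.047^(5.46−20.0)
= 0.491 × 1.047^-14.5 = 0.491 × 0.5128 = 0.2518 d⁻¹.

k_d ≈ 0.252 d⁻¹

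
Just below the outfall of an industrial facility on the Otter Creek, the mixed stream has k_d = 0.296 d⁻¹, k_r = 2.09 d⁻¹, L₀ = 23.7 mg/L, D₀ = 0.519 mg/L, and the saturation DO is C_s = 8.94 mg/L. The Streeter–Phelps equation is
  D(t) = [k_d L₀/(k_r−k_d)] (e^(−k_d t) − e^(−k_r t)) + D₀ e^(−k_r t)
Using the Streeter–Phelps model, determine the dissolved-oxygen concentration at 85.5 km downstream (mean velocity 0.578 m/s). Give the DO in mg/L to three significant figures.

DO ≈ 6.68 mg/L

Travel time t = x/v = 85.5 km / (0.578 m/s) = 85500 m / 0.578 m/s = 147900 s = 1.712 d.
k_d L₀/(k_r−k_d) = 0.296×23.7/(2.09−0.296) = 7.015/1.794 = 3.910 mg/L.
e^(−k_d t) = e^(−0.296×1.712) = 0.6024; e^(−k_r t) = e^(−2.09×1.712) = 0.02792.
D = 3.910 × (0.6024 − 0.02792) + 0.519 × 0.02792 = 2.247 + 0.01449 = 2.261 mg/L.
DO = C_s − D = 8.94 − 2.261 = 6.679 mg/L.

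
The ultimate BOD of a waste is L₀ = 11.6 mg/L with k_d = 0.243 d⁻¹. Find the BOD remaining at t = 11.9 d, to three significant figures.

L_t = L₀ e^(−k_d t) = 11.6 × e^(−0.243×11.9) = 11.6 × 0.05548 = 0.6436 mg/L.

L ≈ 0.644 mg/L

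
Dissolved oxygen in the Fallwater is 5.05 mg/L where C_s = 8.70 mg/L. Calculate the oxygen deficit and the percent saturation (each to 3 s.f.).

D = C_s − C = 8.70 − 5.05 = 3.65 mg/L.
% saturation = 5.05/8.70 × 100 = 58.0 %.

D ≈ 3.65 mg/L; 58.0 % saturation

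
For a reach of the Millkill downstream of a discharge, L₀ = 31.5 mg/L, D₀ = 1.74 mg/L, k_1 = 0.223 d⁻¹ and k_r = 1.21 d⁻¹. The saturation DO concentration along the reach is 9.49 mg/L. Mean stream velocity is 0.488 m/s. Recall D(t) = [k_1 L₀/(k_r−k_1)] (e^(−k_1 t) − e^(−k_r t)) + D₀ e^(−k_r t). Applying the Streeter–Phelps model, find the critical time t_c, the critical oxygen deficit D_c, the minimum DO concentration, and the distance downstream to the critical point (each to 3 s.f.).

t_c ≈ 1.43 d; D_c ≈ 4.22 mg/L; min DO ≈ 5.27 mg/L; x_c ≈ 60.3 km

With k_r/k_1 = 5.426 and 1 − D₀(k_r−k_1)/(k_1 L₀) = 0.7555,
t_c = ln(5.426 × 0.7555) / (1.21 − 0.223) = ln(4.099) / 0.9870 = 1.411/0.9870 = 1.429 d.
L(t_c) = L₀ e^(−k_1 t_c) = 31.5 × 0.7270 = 22.90 mg/L, and at the critical point k_r D_c = k_1 L, so D_c = (0.223/1.21) × 22.90 = 4.221 mg/L.
Minimum DO = C_s − D_c = 9.49 − 4.221 = 5.269 mg/L.
x_c = v t_c = 0.488 m/s × 1.429 d × 86400 s/d = 60270 m ≈ 60.3 km.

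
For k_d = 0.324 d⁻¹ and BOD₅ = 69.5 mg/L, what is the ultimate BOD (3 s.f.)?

BOD₅ = L₀(1 − e^(−5k_d)) ⇒ L₀ = BOD₅ / (1 − e^(−5×0.324))
= 69.5 / (1 − 0.1979) = 69.5 / 0.8021 = 86.65 mg/L.

L₀ ≈ 86.6 mg/L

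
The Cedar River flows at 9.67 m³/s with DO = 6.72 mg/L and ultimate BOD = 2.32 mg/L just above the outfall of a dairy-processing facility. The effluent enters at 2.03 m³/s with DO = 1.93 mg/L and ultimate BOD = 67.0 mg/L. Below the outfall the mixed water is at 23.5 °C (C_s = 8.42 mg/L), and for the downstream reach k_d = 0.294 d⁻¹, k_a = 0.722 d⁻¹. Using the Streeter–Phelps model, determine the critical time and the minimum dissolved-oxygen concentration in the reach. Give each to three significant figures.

t_c ≈ 1.36 d; minimum DO ≈ 4.72 mg/L

Mixed DO = (9.67×6.72 + 2.03×1.93)/(9.67+2.03) = 68.90/11.70 = 5.889 mg/L.
Mixed L₀ = (9.67×2.32 + 2.03×67.0)/(11.70) = 158.4/11.70 = 13.54 mg/L.
Initial deficit D₀ = C_s − DO₀ = 8.42 − 5.889 = 2.531 mg/L.
t_c = (1/0.4280) ln[(0.722/0.294)(1 − 2.531×0.4280/(0.294×13.54))] = 2.336 × ln(1.788) = 1.357 d.
D_c = (0.294/0.722) × 13.54 × e^(−0.294×1.357) = 0.4072 × 13.54 × 0.6710 = 3.700 mg/L.
Minimum DO = 8.42 − 3.700 = 4.720 mg/L.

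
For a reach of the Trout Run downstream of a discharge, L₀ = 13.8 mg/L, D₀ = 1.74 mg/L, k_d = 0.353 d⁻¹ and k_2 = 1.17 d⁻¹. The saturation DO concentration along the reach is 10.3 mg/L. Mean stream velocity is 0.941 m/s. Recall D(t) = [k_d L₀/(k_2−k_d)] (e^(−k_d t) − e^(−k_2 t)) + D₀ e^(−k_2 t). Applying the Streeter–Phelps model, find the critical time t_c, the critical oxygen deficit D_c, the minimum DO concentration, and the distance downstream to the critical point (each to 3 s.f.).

t_c ≈ 1.04 d; D_c ≈ 2.88 mg/L; min DO ≈ 7.42 mg/L; x_c ≈ 84.9 km

t_c = [1/(k_2−k_d)] ln[(k_2/k_d)(1 − D₀(k_2−k_d)/(k_d L₀))]
= [1/(1.17−0.353)] ln[(1.17/0.353)(1 − 1.74×0.8170/(0.353×13.8))]
= (1/0.8170) ln[3.314 × 0.7082] = 1.224 × ln(2.347) = 1.224 × 0.8532 = 1.044 d.
L(t_c) = L₀ e^(−k_d t_c) = 13.8 × 0.6917 = 9.545 mg/L, and at the critical point k_2 D_c = k_d L, so D_c = (0.353/1.17) × 9.545 = 2.880 mg/L.
Minimum DO = C_s − D_c = 10.3 − 2.880 = 7.420 mg/L.
x_c = v t_c = 0.941 m/s × 1.044 d × 86400 s/d = 84910 m ≈ 84.9 km.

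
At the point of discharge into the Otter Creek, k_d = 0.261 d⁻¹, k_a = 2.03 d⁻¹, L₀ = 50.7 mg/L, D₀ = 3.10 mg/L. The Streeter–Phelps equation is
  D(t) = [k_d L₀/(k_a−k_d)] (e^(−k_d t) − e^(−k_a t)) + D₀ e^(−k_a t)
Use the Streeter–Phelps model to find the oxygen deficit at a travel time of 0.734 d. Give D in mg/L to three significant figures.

D ≈ 5.19 mg/L

k_d L₀/(k_a−k_d) = 0.261×50.7/(2.03−0.261) = 13.23/1.769 = 7.480 mg/L.
e^(−k_d t) = e^(−0.261×0.7340) = 0.8257; e^(−k_a t) = e^(−2.03×0.7340) = 0.2254.
D = 7.480 × (0.8257 − 0.2254) + 3.10 × 0.2254 = 4.490 + 0.6986 = 5.189 mg/L.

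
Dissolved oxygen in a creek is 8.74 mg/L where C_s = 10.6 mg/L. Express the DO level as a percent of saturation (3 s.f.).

82.5 % saturation

% saturation = C/C_s × 100 = 8.74/10.6 × 100 = 82.5 %.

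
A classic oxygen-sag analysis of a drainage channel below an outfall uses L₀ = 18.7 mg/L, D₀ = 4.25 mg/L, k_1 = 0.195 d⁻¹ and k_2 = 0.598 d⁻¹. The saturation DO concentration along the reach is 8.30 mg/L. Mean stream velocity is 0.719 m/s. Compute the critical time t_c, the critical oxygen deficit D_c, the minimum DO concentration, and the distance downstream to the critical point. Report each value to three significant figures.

t_c ≈ 1.21 d; D_c ≈ 4.82 mg/L; min DO ≈ 3.48 mg/L; x_c ≈ 75.0 km

t_c = [1/(k_2−k_1)] ln[(k_2/k_1)(1 − D₀(k_2−k_1)/(k_1 L₀))]
= [1/(0.598−0.195)] ln[(0.598/0.195)(1 − 4.25×0.4030/(0.195×18.7))]
= (1/0.4030) ln[3.067 × 0.5303] = 2.481 × ln(1.626) = 2.481 × 0.4863 = 1.207 d.
L(t_c) = L₀ e^(−k_1 t_c) = 18.7 × 0.7903 = 14.78 mg/L, and at the critical point k_2 D_c = k_1 L, so D_c = (0.195/0.598) × 14.78 = 4.819 mg/L.
Minimum DO = C_s − D_c = 8.30 − 4.819 = 3.481 mg/L.
x_c = v t_c = 0.719 m/s × 1.207 d × 86400 s/d = 74960 m ≈ 75.0 km.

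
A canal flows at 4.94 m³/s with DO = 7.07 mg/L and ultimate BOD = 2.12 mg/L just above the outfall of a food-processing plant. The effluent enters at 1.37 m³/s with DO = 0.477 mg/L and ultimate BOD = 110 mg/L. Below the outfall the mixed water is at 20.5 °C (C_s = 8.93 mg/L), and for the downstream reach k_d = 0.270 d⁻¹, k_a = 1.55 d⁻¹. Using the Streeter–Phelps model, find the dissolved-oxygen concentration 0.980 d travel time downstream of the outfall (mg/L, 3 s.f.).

Mixed DO = (4.94×7.07 + 1.37×0.477)/(4.94+1.37) = 35.58/6.310 = 5.639 mg/L.
Mixed L₀ = (4.94×2.12 + 1.37×110)/(6.310) = 161.2/6.310 = 25.54 mg/L.
Initial deficit D₀ = C_s − DO₀ = 8.93 − 5.639 = 3.291 mg/L.
D(0.980) = [0.270×25.54/(1.55−0.270)](e^(−0.270×0.980) − e^(−1.55×0.980)) + 3.291 e^(−1.55×0.980)
= 5.388 × (0.7675 − 0.2189) + 3.291 × 0.2189 = 3.676 mg/L.
DO = 8.93 − 3.676 = 5.254 mg/L.

DO ≈ 5.25 mg/L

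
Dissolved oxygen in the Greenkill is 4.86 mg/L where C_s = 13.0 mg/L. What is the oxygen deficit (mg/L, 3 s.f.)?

D ≈ 8.14 mg/L

D = C_s − C = 13.0 − 4.86 = 8.14 mg/L.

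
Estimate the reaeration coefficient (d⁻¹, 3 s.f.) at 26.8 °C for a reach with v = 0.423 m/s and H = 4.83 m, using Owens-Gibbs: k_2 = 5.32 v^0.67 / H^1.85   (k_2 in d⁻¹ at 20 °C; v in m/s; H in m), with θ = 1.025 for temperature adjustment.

k_2(20) = 5.32 × 0.423^0.67 / 4.83^1.85 = 5.32 × 0.5619 / 18.42 = 0.1623 d⁻¹.
k_2(26.8) = 0.1623 × 1.025^(26.8−20) = 0.1623 × 1.183 = 0.1919 d⁻¹.

k_2 ≈ 0.192 d⁻¹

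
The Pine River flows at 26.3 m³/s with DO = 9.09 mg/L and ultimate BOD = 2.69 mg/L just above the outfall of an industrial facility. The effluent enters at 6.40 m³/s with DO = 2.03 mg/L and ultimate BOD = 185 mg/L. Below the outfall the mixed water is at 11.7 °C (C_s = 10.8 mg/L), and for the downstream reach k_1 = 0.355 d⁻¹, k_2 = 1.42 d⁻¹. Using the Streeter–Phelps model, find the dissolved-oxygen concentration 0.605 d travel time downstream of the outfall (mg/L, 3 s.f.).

Mixed DO = (26.3×9.09 + 6.40×2.03)/(26.3+6.40) = 252.1/32.70 = 7.708 mg/L.
Mixed L₀ = (26.3×2.69 + 6.40×185)/(32.70) = 1255/32.70 = 38.37 mg/L.
Initial deficit D₀ = C_s − DO₀ = 10.8 − 7.708 = 3.092 mg/L.
D(0.605) = [0.355×38.37/(1.42−0.355)](e^(−0.355×0.605) − e^(−1.42×0.605)) + 3.092 e^(−1.42×0.605)
= 12.79 × (0.8067 − 0.4235) + 3.092 × 0.4235 = 6.211 mg/L.
DO = 10.8 − 6.211 = 4.589 mg/L.

DO ≈ 4.59 mg/L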